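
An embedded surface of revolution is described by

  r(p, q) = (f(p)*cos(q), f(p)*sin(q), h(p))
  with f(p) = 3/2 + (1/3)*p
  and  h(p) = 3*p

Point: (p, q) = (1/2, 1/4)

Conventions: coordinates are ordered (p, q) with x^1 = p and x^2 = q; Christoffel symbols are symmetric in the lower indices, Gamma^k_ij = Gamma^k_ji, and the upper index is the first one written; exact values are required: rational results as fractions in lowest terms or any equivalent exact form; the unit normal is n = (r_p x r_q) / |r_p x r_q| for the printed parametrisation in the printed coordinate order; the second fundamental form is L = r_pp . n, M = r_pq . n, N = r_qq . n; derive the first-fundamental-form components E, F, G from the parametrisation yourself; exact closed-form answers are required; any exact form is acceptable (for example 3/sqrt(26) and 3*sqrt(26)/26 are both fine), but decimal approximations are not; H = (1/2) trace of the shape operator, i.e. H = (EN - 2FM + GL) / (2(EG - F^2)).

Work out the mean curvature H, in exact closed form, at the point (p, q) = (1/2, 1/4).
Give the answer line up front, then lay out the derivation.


Answer: H = 27*sqrt(82)/820

f = 5/3, f' = 1/3, f'' = 0, h' = 3, h'' = 0
E = 82/9, F = 0, G = 25/9; answer radicand W^2 = 82/9
unnormalised second-form numerators: l = 0, m = 0, n = 5; L = l/sqrt(82/9), and similarly M = m/sqrt(W^2), N = n/sqrt(W^2)
H = (E*n - 2*F*m + G*l) / (2*(EG - F^2)*sqrt(W^2)); E*n - 2*F*m + G*l = 410/9, EG - F^2 = 2050/81, so H = (9/10)/sqrt(82/9)


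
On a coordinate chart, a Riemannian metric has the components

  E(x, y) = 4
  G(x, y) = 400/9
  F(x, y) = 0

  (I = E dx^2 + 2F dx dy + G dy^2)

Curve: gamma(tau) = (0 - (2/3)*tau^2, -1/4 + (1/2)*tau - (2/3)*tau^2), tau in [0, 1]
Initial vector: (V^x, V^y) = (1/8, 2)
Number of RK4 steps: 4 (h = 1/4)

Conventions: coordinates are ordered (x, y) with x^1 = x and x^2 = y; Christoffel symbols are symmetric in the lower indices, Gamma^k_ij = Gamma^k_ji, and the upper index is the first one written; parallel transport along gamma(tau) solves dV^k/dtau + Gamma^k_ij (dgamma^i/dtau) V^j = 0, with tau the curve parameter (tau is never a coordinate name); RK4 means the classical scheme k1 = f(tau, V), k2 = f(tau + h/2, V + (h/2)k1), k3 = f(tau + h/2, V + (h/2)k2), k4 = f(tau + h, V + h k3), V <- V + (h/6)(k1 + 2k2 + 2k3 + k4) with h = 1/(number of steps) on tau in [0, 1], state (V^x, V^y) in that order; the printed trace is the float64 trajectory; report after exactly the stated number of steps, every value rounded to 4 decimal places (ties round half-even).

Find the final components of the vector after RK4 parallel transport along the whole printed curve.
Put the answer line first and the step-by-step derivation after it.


Answer: V^x = 0.1250, V^y = 2.0000

gamma'(tau) = (-(4/3)*tau, 1/2 - (4/3)*tau); f(tau, V)^k = -Gamma^k_ij(gamma(tau)) gamma'^i(tau) V^j; h = 1/4; intermediate values shown to 6 dp
curve data and Christoffel symbols at the stage parameters:
  tau = 0.000000: gamma = (0.000000, -0.250000), gamma' = (0.000000, 0.500000); Gamma_xxx = 0.000000, Gamma_xxy = 0.000000, Gamma_xyy = 0.000000, Gamma_yxx = 0.000000, Gamma_yxy = 0.000000, Gamma_yyy = 0.000000
  tau = 0.125000: gamma = (-0.010417, -0.197917), gamma' = (-0.166667, 0.333333); Gamma_xxx = 0.000000, Gamma_xxy = 0.000000, Gamma_xyy = 0.000000, Gamma_yxx = 0.000000, Gamma_yxy = 0.000000, Gamma_yyy = 0.000000
  tau = 0.250000: gamma = (-0.041667, -0.166667), gamma' = (-0.333333, 0.166667); Gamma_xxx = 0.000000, Gamma_xxy = 0.000000, Gamma_xyy = 0.000000, Gamma_yxx = 0.000000, Gamma_yxy = 0.000000, Gamma_yyy = 0.000000
  tau = 0.375000: gamma = (-0.093750, -0.156250), gamma' = (-0.500000, 0.000000); Gamma_xxx = 0.000000, Gamma_xxy = 0.000000, Gamma_xyy = 0.000000, Gamma_yxx = 0.000000, Gamma_yxy = 0.000000, Gamma_yyy = 0.000000
  tau = 0.500000: gamma = (-0.166667, -0.166667), gamma' = (-0.666667, -0.166667); Gamma_xxx = 0.000000, Gamma_xxy = 0.000000, Gamma_xyy = 0.000000, Gamma_yxx = 0.000000, Gamma_yxy = 0.000000, Gamma_yyy = 0.000000
  tau = 0.625000: gamma = (-0.260417, -0.197917), gamma' = (-0.833333, -0.333333); Gamma_xxx = 0.000000, Gamma_xxy = 0.000000, Gamma_xyy = 0.000000, Gamma_yxx = 0.000000, Gamma_yxy = 0.000000, Gamma_yyy = 0.000000
  tau = 0.750000: gamma = (-0.375000, -0.250000), gamma' = (-1.000000, -0.500000); Gamma_xxx = 0.000000, Gamma_xxy = 0.000000, Gamma_xyy = 0.000000, Gamma_yxx = 0.000000, Gamma_yxy = 0.000000, Gamma_yyy = 0.000000
  tau = 0.875000: gamma = (-0.510417, -0.322917), gamma' = (-1.166667, -0.666667); Gamma_xxx = 0.000000, Gamma_xxy = 0.000000, Gamma_xyy = 0.000000, Gamma_yxx = 0.000000, Gamma_yxy = 0.000000, Gamma_yyy = 0.000000
  tau = 1.000000: gamma = (-0.666667, -0.416667), gamma' = (-1.333333, -0.833333); Gamma_xxx = 0.000000, Gamma_xxy = 0.000000, Gamma_xyy = 0.000000, Gamma_yxx = 0.000000, Gamma_yxy = 0.000000, Gamma_yyy = 0.000000
step 0: V^x = 0.1250, V^y = 2.0000
step 1: k1 = (0.000000, 0.000000), k2 = (0.000000, 0.000000), k3 = (0.000000, 0.000000), k4 = (0.000000, 0.000000); V <- V + (h/6)(k1 + 2k2 + 2k3 + k4): V^x = 0.1250, V^y = 2.0000
step 2: k1 = (0.000000, 0.000000), k2 = (0.000000, 0.000000), k3 = (0.000000, 0.000000), k4 = (0.000000, 0.000000); V <- V + (h/6)(k1 + 2k2 + 2k3 + k4): V^x = 0.1250, V^y = 2.0000
step 3: k1 = (0.000000, 0.000000), k2 = (0.000000, 0.000000), k3 = (0.000000, 0.000000), k4 = (0.000000, 0.000000); V <- V + (h/6)(k1 + 2k2 + 2k3 + k4): V^x = 0.1250, V^y = 2.0000
step 4: k1 = (0.000000, 0.000000), k2 = (0.000000, 0.000000), k3 = (0.000000, 0.000000), k4 = (0.000000, 0.000000); V <- V + (h/6)(k1 + 2k2 + 2k3 + k4): V^x = 0.1250, V^y = 2.0000


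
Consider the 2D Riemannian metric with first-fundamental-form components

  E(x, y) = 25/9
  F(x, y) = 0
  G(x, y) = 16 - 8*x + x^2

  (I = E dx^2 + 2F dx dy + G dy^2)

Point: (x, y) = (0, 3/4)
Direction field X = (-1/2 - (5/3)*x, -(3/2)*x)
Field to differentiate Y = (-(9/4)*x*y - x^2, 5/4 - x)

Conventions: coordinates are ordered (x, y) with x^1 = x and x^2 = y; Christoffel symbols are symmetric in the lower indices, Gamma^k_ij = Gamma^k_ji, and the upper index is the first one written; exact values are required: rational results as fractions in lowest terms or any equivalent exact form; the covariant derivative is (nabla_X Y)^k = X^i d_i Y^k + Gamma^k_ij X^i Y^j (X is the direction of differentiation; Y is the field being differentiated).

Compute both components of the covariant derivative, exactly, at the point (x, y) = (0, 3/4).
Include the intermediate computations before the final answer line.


E = 25/9, F = 0, G = 16 at the point
E_x = 0, E_y = 0, F_x = 0, F_y = 0, G_x = -8, G_y = 0
EG - F^2 = 400/9;  g^inv = (9/400) * [[16, 0], [0, 25/9]]
first-kind symbols [ij,l] = (1/2)(d_i g_jl + d_j g_il - d_l g_ij): [xx,x] = E_x/2 = 0, [xx,y] = F_x - E_y/2 = 0, [xy,x] = E_y/2 = 0, [xy,y] = G_x/2 = -4, [yy,x] = F_y - G_x/2 = 4, [yy,y] = G_y/2 = 0
Gamma^x_ij = (G*[ij,x] - F*[ij,y])/(EG - F^2), Gamma^y_ij = (E*[ij,y] - F*[ij,x])/(EG - F^2)
Gamma_xxx = 0, Gamma_xxy = 0, Gamma_xyy = 36/25, Gamma_yxx = 0, Gamma_yxy = -1/4, Gamma_yyy = 0
X = (-1/2, 0), Y = (0, 5/4) at the point

Answer: (nabla_X Y)^x = 27/32, (nabla_X Y)^y = 21/32


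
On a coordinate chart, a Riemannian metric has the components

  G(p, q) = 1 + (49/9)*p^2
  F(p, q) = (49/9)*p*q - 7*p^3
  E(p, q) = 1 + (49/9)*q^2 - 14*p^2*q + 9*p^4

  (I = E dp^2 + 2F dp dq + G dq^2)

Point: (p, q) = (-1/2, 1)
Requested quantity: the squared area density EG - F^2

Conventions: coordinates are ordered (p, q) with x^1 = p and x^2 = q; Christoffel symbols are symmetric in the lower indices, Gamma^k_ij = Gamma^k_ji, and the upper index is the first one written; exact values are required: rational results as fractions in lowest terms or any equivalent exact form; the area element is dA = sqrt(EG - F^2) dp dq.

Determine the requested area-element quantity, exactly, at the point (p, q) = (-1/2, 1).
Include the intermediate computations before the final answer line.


E = 505/144, F = -133/72, G = 85/36; EG - F^2 = 701/144

Answer: EG - F^2 = 701/144


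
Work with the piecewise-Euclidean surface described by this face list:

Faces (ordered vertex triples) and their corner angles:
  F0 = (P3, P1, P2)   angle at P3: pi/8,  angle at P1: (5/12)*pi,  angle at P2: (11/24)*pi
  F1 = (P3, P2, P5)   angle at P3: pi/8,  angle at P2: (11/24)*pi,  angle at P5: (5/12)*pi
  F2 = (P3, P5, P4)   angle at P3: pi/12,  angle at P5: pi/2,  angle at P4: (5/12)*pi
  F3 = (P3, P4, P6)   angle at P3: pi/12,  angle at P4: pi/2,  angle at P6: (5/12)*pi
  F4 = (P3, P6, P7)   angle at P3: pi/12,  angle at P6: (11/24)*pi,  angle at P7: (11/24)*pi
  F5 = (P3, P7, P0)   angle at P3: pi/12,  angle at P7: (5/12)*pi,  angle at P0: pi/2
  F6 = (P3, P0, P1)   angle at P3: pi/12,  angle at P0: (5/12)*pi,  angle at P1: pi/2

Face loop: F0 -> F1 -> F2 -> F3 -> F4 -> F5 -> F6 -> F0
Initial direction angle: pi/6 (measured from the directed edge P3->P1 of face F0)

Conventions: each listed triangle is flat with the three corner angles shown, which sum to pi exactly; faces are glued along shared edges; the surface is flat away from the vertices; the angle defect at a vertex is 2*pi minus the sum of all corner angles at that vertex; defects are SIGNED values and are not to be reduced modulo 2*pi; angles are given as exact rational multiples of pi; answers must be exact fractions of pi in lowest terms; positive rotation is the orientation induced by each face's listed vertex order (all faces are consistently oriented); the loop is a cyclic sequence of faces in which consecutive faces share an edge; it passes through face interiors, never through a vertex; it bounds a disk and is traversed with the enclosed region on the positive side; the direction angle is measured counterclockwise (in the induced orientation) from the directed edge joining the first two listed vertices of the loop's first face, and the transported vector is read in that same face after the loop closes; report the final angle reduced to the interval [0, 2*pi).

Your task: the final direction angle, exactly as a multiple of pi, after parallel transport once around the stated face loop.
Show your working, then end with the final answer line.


enclosed vertex P3: corner angles sum to (2/3)*pi, defect = 2*pi - (2/3)*pi = (4/3)*pi
the final direction is the initial angle plus the enclosed defects, taken mod 2*pi in the induced orientation
final angle = pi/6 + (4/3)*pi = (3/2)*pi (mod 2*pi)

Answer: final direction angle = (3/2)*pi


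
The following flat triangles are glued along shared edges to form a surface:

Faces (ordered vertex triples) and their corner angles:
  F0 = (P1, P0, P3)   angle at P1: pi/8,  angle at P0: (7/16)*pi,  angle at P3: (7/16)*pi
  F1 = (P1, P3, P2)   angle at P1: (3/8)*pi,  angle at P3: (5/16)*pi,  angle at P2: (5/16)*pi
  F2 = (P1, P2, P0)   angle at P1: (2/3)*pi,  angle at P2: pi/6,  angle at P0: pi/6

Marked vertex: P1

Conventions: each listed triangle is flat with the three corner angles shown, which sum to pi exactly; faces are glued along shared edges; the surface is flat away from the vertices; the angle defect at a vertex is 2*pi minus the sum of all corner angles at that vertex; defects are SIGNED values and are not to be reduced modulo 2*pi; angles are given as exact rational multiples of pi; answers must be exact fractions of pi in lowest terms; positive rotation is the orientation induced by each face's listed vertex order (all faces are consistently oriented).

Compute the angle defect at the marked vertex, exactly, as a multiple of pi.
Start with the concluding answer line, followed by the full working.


Answer: defect(P1) = (5/6)*pi

Sum of corner angles at P1: (7/6)*pi
defect = 2*pi - (7/6)*pi


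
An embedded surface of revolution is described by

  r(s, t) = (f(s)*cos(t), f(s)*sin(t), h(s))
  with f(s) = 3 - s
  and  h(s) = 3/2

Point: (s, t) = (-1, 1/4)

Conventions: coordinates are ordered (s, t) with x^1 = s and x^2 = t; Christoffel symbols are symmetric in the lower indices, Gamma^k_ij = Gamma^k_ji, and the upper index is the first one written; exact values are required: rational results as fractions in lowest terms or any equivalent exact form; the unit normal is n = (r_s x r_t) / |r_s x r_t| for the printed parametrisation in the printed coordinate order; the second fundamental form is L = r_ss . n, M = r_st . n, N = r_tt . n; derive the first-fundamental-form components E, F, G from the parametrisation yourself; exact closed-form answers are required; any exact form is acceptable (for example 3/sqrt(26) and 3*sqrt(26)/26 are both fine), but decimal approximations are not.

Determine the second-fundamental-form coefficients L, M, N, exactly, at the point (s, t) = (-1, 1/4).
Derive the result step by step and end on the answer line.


f = 4, f' = -1, f'' = 0, h' = 0, h'' = 0
E = 1, F = 0, G = 16; answer radicand W^2 = 1
unnormalised second-form numerators: l = 0, m = 0, n = 0; L = l/sqrt(1), and similarly M = m/sqrt(W^2), N = n/sqrt(W^2)

Answer: L = 0, M = 0, N = 0


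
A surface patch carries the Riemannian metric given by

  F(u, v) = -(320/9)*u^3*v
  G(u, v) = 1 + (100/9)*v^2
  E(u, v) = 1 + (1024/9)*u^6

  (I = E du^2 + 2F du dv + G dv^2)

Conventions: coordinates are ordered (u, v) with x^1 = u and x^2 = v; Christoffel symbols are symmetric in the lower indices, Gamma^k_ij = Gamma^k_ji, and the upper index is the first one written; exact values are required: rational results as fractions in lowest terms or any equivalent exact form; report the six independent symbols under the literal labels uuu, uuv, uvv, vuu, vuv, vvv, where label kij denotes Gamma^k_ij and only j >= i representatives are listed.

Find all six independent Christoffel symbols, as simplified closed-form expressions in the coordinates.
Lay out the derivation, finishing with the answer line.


E = 1 + (1024/9)*u^6; F = -(320/9)*u^3*v; G = 1 + (100/9)*v^2
Gamma^k_ij = (1/2) g^{kl} (d_i g_jl + d_j g_il - d_l g_ij), with g^inv = (1/(EG-F^2)) [[G, -F], [-F, E]]
first partials: E_u = (2048/3)*u^5, E_v = 0, F_u = -(320/3)*u^2*v, F_v = -(320/9)*u^3, G_u = 0, G_v = (200/9)*v
D = EG - F^2 = 1 + (100/9)*v^2 + (1024/9)*u^6
expanded: Gamma^u_uu = (G E_u - 2F F_u + F E_v)/(2D), Gamma^u_uv = (G E_v - F G_u)/(2D), Gamma^u_vv = (2G F_v - G G_u - F G_v)/(2D), Gamma^v_uu = (2E F_u - E E_v - F E_u)/(2D), Gamma^v_uv = (E G_u - F E_v)/(2D), Gamma^v_vv = (E G_v - 2F F_v + F G_u)/(2D); substitute and cancel common factors

Answer: Gamma_uuu = 3072*u^5/(1024*u^6 + 100*v^2 + 9), Gamma_uuv = 0, Gamma_uvv = -320*u^3/(1024*u^6 + 100*v^2 + 9), Gamma_vuu = -960*u^2*v/(1024*u^6 + 100*v^2 + 9), Gamma_vuv = 0, Gamma_vvv = 100*v/(1024*u^6 + 100*v^2 + 9)


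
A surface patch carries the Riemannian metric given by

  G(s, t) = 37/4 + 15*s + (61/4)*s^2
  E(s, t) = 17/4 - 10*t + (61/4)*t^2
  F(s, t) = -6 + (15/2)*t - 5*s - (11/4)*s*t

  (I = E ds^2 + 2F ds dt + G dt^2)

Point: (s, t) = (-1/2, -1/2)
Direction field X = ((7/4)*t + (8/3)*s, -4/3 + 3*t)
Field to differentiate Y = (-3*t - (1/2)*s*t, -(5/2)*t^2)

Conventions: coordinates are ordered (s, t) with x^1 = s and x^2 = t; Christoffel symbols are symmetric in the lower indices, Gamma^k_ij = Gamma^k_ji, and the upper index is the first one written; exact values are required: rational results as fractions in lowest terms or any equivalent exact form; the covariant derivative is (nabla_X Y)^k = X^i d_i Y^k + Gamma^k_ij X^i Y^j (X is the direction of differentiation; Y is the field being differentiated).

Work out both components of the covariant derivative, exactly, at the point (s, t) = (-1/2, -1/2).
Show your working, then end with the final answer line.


E = 209/16, F = -127/16, G = 89/16 at the point
E_s = 0, E_t = -101/4, F_s = -29/8, F_t = 71/8, G_s = -1/4, G_t = 0
EG - F^2 = 309/32;  g^inv = (32/309) * [[89/16, 127/16], [127/16, 209/16]]
first-kind symbols [ij,l] = (1/2)(d_i g_jl + d_j g_il - d_l g_ij): [ss,s] = E_s/2 = 0, [ss,t] = F_s - E_t/2 = 9, [st,s] = E_t/2 = -101/8, [st,t] = G_s/2 = -1/8, [tt,s] = F_t - G_s/2 = 9, [tt,t] = G_t/2 = 0
Gamma^s_ij = (G*[ij,s] - F*[ij,t])/(EG - F^2), Gamma^t_ij = (E*[ij,t] - F*[ij,s])/(EG - F^2)
Gamma_sss = 762/103, Gamma_sst = -2279/309, Gamma_stt = 534/103, Gamma_tss = 1254/103, Gamma_tst = -3259/309, Gamma_ttt = 762/103
X = (-53/24, -17/6), Y = (11/8, -5/8) at the point

Answer: (nabla_X Y)^s = 247403/19776, (nabla_X Y)^t = -87383/19776


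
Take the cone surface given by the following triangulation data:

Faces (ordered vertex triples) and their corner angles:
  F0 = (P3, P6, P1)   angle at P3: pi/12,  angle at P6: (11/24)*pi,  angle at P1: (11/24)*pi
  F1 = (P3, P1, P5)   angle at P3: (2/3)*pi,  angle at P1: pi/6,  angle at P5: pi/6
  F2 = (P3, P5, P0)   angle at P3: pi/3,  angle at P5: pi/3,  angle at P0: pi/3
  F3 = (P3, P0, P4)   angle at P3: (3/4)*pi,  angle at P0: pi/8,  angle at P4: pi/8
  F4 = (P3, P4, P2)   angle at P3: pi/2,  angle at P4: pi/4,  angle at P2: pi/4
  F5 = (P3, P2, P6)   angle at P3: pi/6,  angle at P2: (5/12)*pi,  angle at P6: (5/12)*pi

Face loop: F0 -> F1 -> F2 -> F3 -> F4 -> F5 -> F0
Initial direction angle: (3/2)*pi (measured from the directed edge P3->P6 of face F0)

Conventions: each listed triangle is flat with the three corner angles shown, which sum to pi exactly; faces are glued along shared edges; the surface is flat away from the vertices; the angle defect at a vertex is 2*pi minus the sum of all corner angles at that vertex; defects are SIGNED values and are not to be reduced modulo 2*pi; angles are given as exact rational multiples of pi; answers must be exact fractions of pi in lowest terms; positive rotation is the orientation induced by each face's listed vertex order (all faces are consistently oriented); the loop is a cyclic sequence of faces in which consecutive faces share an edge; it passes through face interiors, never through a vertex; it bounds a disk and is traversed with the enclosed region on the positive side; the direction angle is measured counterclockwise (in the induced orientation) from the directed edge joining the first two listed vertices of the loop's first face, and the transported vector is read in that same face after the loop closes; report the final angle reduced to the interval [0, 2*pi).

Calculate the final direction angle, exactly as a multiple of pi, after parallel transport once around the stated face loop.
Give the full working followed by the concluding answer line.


enclosed vertex P3: corner angles sum to (5/2)*pi, defect = 2*pi - (5/2)*pi = -pi/2
final direction = starting direction + enclosed defect total, reduced mod 2*pi (induced orientation)
final angle = (3/2)*pi - pi/2 = pi (mod 2*pi)

Answer: final direction angle = pi


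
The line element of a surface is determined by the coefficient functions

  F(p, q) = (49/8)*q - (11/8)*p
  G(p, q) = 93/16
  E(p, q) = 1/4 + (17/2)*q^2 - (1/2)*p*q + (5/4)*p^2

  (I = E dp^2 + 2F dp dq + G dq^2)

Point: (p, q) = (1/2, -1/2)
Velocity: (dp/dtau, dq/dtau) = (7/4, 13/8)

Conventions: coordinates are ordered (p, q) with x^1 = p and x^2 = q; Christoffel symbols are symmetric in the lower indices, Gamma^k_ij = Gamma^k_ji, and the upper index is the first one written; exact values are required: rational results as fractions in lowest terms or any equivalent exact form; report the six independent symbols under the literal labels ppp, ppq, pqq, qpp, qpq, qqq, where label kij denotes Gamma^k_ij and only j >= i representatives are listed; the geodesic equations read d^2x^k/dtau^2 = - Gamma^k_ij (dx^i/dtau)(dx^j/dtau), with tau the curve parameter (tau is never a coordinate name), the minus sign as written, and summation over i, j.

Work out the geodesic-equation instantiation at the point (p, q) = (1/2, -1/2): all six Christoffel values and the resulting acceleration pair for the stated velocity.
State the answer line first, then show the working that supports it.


Answer: Gamma_ppp = 444/65, Gamma_ppq = -434/39, Gamma_pqq = 3038/195, Gamma_qpp = 64/13, Gamma_qpq = -280/39, Gamma_qqq = 392/39; accelerations (d^2p/dtau^2, d^2q/dtau^2) = (7693/6240, -245/312)

E = 45/16, F = -15/4, G = 93/16 at the point
E_p = 3/2, E_q = -35/4, F_p = -11/8, F_q = 49/8, G_p = 0, G_q = 0
EG - F^2 = 585/256;  g^inv = (256/585) * [[93/16, 15/4], [15/4, 45/16]]
first-kind symbols [ij,l] = (1/2)(d_i g_jl + d_j g_il - d_l g_ij): [pp,p] = E_p/2 = 3/4, [pp,q] = F_p - E_q/2 = 3, [pq,p] = E_q/2 = -35/8, [pq,q] = G_p/2 = 0, [qq,p] = F_q - G_p/2 = 49/8, [qq,q] = G_q/2 = 0
Gamma^p_ij = (G*[ij,p] - F*[ij,q])/(EG - F^2), Gamma^q_ij = (E*[ij,q] - F*[ij,p])/(EG - F^2)
Gamma_ppp = 444/65, Gamma_ppq = -434/39, Gamma_pqq = 3038/195, Gamma_qpp = 64/13, Gamma_qpq = -280/39, Gamma_qqq = 392/39
d^2p/dtau^2 = -(Gamma_ppp*(7/4)^2 + 2*Gamma_ppq*(7/4)*(13/8) + Gamma_pqq*(13/8)^2) = 7693/6240
d^2q/dtau^2 = -(Gamma_qpp*(7/4)^2 + 2*Gamma_qpq*(7/4)*(13/8) + Gamma_qqq*(13/8)^2) = -245/312


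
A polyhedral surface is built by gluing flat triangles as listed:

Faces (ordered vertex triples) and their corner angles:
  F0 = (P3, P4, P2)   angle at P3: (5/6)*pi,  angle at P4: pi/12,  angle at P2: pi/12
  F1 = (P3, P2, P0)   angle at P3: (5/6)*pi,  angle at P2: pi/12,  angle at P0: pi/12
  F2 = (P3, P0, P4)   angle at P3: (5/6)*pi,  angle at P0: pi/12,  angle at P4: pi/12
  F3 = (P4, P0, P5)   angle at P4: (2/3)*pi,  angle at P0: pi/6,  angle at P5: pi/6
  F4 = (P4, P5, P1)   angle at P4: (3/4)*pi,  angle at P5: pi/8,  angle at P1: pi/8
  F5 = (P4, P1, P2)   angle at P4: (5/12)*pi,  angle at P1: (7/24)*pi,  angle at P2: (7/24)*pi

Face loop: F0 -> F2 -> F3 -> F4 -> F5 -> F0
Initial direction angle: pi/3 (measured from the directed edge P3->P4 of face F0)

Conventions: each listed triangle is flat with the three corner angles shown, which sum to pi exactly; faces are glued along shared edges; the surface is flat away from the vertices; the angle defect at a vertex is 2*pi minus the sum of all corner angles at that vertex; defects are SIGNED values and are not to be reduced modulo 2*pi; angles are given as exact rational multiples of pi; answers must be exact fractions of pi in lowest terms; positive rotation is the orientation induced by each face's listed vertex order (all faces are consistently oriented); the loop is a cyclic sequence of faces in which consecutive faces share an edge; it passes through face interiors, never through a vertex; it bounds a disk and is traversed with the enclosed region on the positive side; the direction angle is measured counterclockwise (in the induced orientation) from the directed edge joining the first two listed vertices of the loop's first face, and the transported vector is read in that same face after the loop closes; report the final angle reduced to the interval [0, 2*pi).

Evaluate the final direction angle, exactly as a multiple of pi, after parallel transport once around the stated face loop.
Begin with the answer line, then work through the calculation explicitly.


Answer: final direction angle = pi/3

enclosed vertex P4: corner angles sum to 2*pi, defect = 2*pi - 2*pi = 0
transport around the loop rotates by the sum of enclosed defects; add to the initial angle mod 2*pi
final angle = pi/3 + 0 = pi/3 (mod 2*pi)


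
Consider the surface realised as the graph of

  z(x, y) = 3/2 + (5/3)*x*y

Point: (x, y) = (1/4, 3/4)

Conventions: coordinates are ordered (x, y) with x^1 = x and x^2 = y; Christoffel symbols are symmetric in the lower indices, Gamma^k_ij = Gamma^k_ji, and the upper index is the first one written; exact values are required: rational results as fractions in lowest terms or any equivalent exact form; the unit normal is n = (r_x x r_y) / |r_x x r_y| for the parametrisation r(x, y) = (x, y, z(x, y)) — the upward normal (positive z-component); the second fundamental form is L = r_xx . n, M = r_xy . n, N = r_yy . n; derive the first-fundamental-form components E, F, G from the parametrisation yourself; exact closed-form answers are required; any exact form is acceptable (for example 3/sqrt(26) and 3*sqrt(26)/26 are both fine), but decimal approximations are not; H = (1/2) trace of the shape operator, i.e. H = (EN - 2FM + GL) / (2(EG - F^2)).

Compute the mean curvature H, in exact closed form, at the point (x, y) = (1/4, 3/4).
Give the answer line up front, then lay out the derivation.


Answer: H = -375*sqrt(394)/38809

z_x = 5/4, z_y = 5/12, z_xx = 0, z_xy = 5/3, z_yy = 0
E = 41/16, F = 25/48, G = 169/144; answer radicand W^2 = 197/72
unnormalised second-form numerators: l = 0, m = 5/3, n = 0; L = l/sqrt(197/72), and similarly M = m/sqrt(W^2), N = n/sqrt(W^2)
H = (E*n - 2*F*m + G*l) / (2*(EG - F^2)*sqrt(W^2)); E*n - 2*F*m + G*l = -125/72, EG - F^2 = 197/72, so H = (-125/394)/sqrt(197/72)


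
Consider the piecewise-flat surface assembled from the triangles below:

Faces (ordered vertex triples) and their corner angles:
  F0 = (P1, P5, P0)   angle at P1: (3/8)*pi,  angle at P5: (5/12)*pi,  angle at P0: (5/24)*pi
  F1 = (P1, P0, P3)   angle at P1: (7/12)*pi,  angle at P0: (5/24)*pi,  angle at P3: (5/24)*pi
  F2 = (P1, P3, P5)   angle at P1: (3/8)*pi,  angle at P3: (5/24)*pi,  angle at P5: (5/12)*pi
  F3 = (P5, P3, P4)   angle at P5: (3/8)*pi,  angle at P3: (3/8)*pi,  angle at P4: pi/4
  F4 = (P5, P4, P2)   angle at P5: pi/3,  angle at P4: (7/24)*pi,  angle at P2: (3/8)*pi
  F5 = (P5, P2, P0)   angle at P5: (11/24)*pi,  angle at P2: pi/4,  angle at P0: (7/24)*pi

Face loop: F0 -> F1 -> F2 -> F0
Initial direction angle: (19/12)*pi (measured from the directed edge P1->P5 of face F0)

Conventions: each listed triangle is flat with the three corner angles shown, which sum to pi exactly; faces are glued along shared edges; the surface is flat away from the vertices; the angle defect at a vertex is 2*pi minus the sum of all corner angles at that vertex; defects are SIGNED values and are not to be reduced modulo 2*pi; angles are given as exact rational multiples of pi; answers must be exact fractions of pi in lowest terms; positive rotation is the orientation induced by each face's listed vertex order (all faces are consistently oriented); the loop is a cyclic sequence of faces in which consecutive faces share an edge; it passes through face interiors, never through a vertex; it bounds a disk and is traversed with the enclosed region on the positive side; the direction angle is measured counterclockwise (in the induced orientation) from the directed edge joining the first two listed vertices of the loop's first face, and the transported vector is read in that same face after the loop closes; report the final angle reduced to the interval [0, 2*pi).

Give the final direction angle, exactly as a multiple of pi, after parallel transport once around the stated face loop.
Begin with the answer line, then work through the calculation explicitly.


Answer: final direction angle = pi/4

enclosed vertex P1: corner angles sum to (4/3)*pi, defect = 2*pi - (4/3)*pi = (2/3)*pi
the final direction is the initial angle plus the enclosed defects, taken mod 2*pi in the induced orientation
final angle = (19/12)*pi + (2/3)*pi = pi/4 (mod 2*pi)


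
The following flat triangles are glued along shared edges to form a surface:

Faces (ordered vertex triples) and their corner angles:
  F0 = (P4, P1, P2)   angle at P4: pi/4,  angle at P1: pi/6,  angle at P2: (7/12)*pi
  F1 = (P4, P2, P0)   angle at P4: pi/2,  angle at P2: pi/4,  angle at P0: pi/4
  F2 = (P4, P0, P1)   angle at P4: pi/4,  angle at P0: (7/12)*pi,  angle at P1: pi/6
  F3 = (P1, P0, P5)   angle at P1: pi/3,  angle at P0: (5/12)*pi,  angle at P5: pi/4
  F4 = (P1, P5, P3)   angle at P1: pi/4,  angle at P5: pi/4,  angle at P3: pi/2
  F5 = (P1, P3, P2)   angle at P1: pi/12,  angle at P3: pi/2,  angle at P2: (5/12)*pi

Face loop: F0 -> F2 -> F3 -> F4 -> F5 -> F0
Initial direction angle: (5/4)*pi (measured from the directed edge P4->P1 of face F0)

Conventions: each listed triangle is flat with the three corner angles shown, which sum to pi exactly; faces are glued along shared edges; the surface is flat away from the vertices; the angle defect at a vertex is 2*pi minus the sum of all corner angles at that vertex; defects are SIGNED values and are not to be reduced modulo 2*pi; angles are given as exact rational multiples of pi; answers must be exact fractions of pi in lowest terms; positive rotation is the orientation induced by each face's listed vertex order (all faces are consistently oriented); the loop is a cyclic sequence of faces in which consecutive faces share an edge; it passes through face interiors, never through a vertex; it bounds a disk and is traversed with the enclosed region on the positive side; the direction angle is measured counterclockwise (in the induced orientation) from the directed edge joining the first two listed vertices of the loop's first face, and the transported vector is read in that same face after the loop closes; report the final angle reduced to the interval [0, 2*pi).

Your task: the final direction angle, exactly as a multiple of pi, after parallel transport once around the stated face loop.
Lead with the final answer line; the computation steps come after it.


Answer: final direction angle = pi/4

enclosed vertex P1: corner angles sum to pi, defect = 2*pi - pi = pi
adding the enclosed defects to the starting angle (mod 2*pi, induced orientation) gives the holonomy
final angle = (5/4)*pi + pi = pi/4 (mod 2*pi)


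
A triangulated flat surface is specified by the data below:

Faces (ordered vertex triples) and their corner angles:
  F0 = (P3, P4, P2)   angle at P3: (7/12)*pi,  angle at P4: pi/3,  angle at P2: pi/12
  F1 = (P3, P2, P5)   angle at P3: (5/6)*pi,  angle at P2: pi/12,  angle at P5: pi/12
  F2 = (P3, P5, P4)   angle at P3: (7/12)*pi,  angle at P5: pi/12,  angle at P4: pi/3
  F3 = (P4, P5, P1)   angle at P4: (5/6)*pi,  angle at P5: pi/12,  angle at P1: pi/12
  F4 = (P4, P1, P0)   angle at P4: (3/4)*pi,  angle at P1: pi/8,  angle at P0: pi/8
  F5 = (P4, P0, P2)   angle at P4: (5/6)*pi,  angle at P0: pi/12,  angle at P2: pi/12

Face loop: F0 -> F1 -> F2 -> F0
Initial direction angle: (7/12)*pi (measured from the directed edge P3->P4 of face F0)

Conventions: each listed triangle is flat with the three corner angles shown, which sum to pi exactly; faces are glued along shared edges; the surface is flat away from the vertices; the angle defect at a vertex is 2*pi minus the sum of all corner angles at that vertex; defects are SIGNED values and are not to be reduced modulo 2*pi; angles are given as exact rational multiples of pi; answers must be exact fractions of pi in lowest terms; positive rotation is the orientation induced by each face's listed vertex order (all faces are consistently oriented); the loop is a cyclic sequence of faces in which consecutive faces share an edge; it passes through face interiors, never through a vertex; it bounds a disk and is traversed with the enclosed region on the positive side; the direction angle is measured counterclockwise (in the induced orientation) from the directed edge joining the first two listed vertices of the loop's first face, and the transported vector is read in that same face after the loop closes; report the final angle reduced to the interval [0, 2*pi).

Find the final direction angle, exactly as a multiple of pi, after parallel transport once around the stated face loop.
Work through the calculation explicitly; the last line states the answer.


enclosed vertex P3: corner angles sum to 2*pi, defect = 2*pi - 2*pi = 0
adding the enclosed defects to the starting angle (mod 2*pi, induced orientation) gives the holonomy
final angle = (7/12)*pi + 0 = (7/12)*pi (mod 2*pi)

Answer: final direction angle = (7/12)*pi


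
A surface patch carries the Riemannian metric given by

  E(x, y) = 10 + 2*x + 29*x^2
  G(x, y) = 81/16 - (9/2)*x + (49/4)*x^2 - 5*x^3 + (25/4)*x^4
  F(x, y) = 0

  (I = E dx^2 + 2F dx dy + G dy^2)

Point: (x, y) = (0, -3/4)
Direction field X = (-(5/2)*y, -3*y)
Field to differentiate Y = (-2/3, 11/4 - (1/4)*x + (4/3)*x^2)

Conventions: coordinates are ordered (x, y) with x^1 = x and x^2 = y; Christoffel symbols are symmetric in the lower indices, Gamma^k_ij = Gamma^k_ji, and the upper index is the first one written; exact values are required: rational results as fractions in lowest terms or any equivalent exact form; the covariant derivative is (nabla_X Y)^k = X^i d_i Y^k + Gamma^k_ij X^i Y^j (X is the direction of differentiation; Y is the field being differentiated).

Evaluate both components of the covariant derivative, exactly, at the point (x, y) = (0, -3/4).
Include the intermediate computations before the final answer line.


E = 10, F = 0, G = 81/16 at the point
E_x = 2, E_y = 0, F_x = 0, F_y = 0, G_x = -9/2, G_y = 0
EG - F^2 = 405/8;  g^inv = (8/405) * [[81/16, 0], [0, 10]]
first-kind symbols [ij,l] = (1/2)(d_i g_jl + d_j g_il - d_l g_ij): [xx,x] = E_x/2 = 1, [xx,y] = F_x - E_y/2 = 0, [xy,x] = E_y/2 = 0, [xy,y] = G_x/2 = -9/4, [yy,x] = F_y - G_x/2 = 9/4, [yy,y] = G_y/2 = 0
Gamma^x_ij = (G*[ij,x] - F*[ij,y])/(EG - F^2), Gamma^y_ij = (E*[ij,y] - F*[ij,x])/(EG - F^2)
Gamma_xxx = 1/10, Gamma_xxy = 0, Gamma_xyy = 9/40, Gamma_yxx = 0, Gamma_yxy = -4/9, Gamma_yyy = 0
X = (15/8, 9/4), Y = (-2/3, 11/4) at the point

Answer: (nabla_X Y)^x = 811/640, (nabla_X Y)^y = -67/32


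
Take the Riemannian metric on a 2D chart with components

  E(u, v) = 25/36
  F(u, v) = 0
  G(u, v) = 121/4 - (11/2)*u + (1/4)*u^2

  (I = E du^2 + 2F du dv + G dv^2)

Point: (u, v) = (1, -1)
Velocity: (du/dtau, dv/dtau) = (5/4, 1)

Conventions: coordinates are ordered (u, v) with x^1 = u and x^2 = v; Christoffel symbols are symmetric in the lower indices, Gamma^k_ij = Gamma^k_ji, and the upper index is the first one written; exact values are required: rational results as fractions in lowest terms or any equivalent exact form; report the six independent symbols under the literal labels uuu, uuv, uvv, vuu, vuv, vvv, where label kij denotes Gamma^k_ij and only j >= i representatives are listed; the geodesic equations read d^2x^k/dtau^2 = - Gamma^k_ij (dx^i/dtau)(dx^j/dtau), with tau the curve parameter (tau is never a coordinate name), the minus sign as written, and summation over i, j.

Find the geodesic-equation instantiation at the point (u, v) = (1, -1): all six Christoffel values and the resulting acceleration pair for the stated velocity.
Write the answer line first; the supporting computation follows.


Answer: Gamma_uuu = 0, Gamma_uuv = 0, Gamma_uvv = 18/5, Gamma_vuu = 0, Gamma_vuv = -1/10, Gamma_vvv = 0; accelerations (d^2u/dtau^2, d^2v/dtau^2) = (-18/5, 1/4)

E = 25/36, F = 0, G = 25 at the point
E_u = 0, E_v = 0, F_u = 0, F_v = 0, G_u = -5, G_v = 0
EG - F^2 = 625/36;  g^inv = (36/625) * [[25, 0], [0, 25/36]]
first-kind symbols [ij,l] = (1/2)(d_i g_jl + d_j g_il - d_l g_ij): [uu,u] = E_u/2 = 0, [uu,v] = F_u - E_v/2 = 0, [uv,u] = E_v/2 = 0, [uv,v] = G_u/2 = -5/2, [vv,u] = F_v - G_u/2 = 5/2, [vv,v] = G_v/2 = 0
Gamma^u_ij = (G*[ij,u] - F*[ij,v])/(EG - F^2), Gamma^v_ij = (E*[ij,v] - F*[ij,u])/(EG - F^2)
Gamma_uuu = 0, Gamma_uuv = 0, Gamma_uvv = 18/5, Gamma_vuu = 0, Gamma_vuv = -1/10, Gamma_vvv = 0
d^2u/dtau^2 = -(Gamma_uuu*(5/4)^2 + 2*Gamma_uuv*(5/4)*(1) + Gamma_uvv*(1)^2) = -18/5
d^2v/dtau^2 = -(Gamma_vuu*(5/4)^2 + 2*Gamma_vuv*(5/4)*(1) + Gamma_vvv*(1)^2) = 1/4


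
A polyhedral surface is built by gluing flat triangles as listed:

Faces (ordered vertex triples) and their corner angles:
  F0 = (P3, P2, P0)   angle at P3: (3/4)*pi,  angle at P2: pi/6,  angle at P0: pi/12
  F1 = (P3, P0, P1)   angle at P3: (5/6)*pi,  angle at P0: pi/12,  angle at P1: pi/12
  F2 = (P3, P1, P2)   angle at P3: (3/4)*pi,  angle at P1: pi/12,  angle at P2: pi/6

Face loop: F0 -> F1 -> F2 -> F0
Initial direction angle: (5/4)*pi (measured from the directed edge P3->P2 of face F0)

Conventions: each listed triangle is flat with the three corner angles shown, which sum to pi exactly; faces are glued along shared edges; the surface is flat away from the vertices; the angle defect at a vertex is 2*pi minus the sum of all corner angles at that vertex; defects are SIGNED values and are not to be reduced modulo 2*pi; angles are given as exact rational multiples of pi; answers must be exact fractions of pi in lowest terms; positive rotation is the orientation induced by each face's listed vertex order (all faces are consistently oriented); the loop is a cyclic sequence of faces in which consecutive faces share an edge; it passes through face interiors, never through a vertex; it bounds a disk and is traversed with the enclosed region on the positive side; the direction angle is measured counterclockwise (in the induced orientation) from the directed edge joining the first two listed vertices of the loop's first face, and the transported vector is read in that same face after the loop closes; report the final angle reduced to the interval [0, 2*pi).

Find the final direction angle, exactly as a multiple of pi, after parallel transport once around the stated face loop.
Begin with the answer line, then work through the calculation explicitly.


Answer: final direction angle = (11/12)*pi

enclosed vertex P3: corner angles sum to (7/3)*pi, defect = 2*pi - (7/3)*pi = -pi/3
the final direction is the initial angle plus the enclosed defects, taken mod 2*pi in the induced orientation
final angle = (5/4)*pi - pi/3 = (11/12)*pi (mod 2*pi)


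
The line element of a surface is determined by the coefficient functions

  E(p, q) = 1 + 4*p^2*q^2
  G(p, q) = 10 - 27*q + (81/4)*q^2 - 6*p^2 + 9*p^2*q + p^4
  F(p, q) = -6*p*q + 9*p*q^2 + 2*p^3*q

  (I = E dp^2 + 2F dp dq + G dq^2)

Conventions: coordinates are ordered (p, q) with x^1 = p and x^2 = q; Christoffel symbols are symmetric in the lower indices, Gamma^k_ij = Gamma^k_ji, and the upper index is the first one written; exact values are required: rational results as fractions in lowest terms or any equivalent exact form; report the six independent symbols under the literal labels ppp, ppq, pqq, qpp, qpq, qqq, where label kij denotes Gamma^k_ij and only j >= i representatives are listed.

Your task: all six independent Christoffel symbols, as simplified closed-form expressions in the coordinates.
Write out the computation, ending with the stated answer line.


E = 1 + 4*p^2*q^2; F = -6*p*q + 9*p*q^2 + 2*p^3*q; G = 10 - 27*q + (81/4)*q^2 - 6*p^2 + 9*p^2*q + p^4
Gamma^k_ij = (1/2) g^{kl} (d_i g_jl + d_j g_il - d_l g_ij), with g^inv = (1/(EG-F^2)) [[G, -F], [-F, E]]
first partials: E_p = 8*p*q^2, E_q = 8*p^2*q, F_p = -6*q + 9*q^2 + 6*p^2*q, F_q = -6*p + 18*p*q + 2*p^3, G_p = -12*p + 18*p*q + 4*p^3, G_q = -27 + (81/2)*q + 9*p^2
D = EG - F^2 = 10 - 27*q + (81/4)*q^2 - 6*p^2 + 9*p^2*q + 4*p^2*q^2 + p^4
expanded: Gamma^p_pp = (G E_p - 2F F_p + F E_q)/(2D), Gamma^p_pq = (G E_q - F G_p)/(2D), Gamma^p_qq = (2G F_q - G G_p - F G_q)/(2D), Gamma^q_pp = (2E F_p - E E_q - F E_p)/(2D), Gamma^q_pq = (E G_p - F E_q)/(2D), Gamma^q_qq = (E G_q - 2F F_q + F G_p)/(2D); substitute and cancel common factors

Answer: Gamma_ppp = 16*p*q^2/(4*p^4 + 16*p^2*q^2 + 36*p^2*q - 24*p^2 + 81*q^2 - 108*q + 40), Gamma_ppq = 16*p^2*q/(4*p^4 + 16*p^2*q^2 + 36*p^2*q - 24*p^2 + 81*q^2 - 108*q + 40), Gamma_pqq = 36*p*q/(4*p^4 + 16*p^2*q^2 + 36*p^2*q - 24*p^2 + 81*q^2 - 108*q + 40), Gamma_qpp = (8*p^2*q + 36*q^2 - 24*q)/(4*p^4 + 16*p^2*q^2 + 36*p^2*q - 24*p^2 + 81*q^2 - 108*q + 40), Gamma_qpq = (8*p^3 + 36*p*q - 24*p)/(4*p^4 + 16*p^2*q^2 + 36*p^2*q - 24*p^2 + 81*q^2 - 108*q + 40), Gamma_qqq = (18*p^2 + 81*q - 54)/(4*p^4 + 16*p^2*q^2 + 36*p^2*q - 24*p^2 + 81*q^2 - 108*q + 40)


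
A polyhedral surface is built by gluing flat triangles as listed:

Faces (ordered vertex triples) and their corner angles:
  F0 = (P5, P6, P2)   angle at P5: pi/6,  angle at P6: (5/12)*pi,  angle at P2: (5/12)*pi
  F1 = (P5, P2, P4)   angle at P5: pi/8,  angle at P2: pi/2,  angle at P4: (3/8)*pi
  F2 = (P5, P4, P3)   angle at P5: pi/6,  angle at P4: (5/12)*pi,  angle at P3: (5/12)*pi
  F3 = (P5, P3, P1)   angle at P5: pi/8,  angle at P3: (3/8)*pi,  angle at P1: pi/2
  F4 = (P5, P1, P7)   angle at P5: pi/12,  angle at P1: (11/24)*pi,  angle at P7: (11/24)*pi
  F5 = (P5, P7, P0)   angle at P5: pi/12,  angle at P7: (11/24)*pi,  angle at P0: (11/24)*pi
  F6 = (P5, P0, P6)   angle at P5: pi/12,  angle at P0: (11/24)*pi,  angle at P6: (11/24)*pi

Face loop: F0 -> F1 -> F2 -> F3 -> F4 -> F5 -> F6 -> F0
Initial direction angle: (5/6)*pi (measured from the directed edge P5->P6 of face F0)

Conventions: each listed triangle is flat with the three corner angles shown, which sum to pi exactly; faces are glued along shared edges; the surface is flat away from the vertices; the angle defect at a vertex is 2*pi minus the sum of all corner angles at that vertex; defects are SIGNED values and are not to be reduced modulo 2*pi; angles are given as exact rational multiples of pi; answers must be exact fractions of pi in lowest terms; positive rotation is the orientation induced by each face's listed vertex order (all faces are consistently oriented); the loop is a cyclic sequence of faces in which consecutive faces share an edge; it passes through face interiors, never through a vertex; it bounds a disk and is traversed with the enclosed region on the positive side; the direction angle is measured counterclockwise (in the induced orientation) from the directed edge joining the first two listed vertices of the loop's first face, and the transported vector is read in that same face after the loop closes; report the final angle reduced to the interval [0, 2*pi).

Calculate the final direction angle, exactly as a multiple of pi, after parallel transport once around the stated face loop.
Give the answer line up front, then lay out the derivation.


Answer: final direction angle = 0

enclosed vertex P5: corner angles sum to (5/6)*pi, defect = 2*pi - (5/6)*pi = (7/6)*pi
the rotation equals the total enclosed defect, so the final angle is initial + defects (mod 2*pi)
final angle = (5/6)*pi + (7/6)*pi = 0 (mod 2*pi)
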